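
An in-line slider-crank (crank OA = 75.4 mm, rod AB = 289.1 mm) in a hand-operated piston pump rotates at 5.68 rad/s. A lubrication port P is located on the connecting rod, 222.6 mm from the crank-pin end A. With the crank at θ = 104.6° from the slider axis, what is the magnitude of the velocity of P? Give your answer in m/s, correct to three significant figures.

0.394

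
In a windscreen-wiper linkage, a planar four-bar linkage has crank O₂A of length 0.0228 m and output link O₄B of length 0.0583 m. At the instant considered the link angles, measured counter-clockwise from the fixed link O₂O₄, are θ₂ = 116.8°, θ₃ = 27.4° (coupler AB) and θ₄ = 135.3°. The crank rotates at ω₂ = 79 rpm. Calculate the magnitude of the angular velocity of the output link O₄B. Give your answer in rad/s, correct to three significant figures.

ω₂ = 8.273 rad/s (from 79 rpm).
Differentiating the loop-closure r₂e^{iθ₂}+r₃e^{iθ₃}=r₁+r₄e^{iθ₄} gives r₂ω₂e^{iθ₂}+r₃ω₃e^{iθ₃}=r₄ω₄e^{iθ₄}.
Eliminating the other unknown: ω₄ = r₂ω₂ sin(θ₂−θ₃) / [r₄ sin(θ₄−θ₃)].
Numerator sine = +0.99995; denominator sine = +0.95159.
Result = 0.0228·8.273·(+0.99995) / (0.0583·(+0.95159)) = +3.3997 rad/s; magnitude 3.3997 rad/s.

3.40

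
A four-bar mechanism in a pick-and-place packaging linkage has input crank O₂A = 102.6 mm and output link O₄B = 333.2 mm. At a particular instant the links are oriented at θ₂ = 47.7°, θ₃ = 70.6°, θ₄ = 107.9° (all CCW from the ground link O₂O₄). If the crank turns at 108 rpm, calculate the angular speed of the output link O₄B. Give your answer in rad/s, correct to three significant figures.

2.24

ω₂ = 11.31 rad/s (from 108 rpm).
Differentiating the loop-closure r₂e^{iθ₂}+r₃e^{iθ₃}=r₁+r₄e^{iθ₄} gives r₂ω₂e^{iθ₂}+r₃ω₃e^{iθ₃}=r₄ω₄e^{iθ₄}.
Eliminating the other unknown: ω₄ = r₂ω₂ sin(θ₂−θ₃) / [r₄ sin(θ₄−θ₃)].
Numerator sine = -0.38912; denominator sine = +0.60599.
Result = 0.1026·11.31·(-0.38912) / (0.3332·(+0.60599)) = -2.2362 rad/s; magnitude 2.2362 rad/s.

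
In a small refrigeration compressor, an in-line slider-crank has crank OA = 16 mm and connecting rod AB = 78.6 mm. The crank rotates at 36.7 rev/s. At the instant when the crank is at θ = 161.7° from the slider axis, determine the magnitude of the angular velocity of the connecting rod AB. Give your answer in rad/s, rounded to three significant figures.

ω = 230.6 rad/s (converted from 36.7 rev/s).
The rod makes angle φ with the slider axis where L sinφ = r sinθ; differentiating, L cosφ·φ̇ = r ω cosθ.
L cosφ = √(L² − r² sin²θ) = 0.078439 m.
|ω_rod| = r ω |cosθ| / √(L² − r² sin²θ) = 0.016·230.6·0.94943/0.078439 = 44.657 rad/s.

44.7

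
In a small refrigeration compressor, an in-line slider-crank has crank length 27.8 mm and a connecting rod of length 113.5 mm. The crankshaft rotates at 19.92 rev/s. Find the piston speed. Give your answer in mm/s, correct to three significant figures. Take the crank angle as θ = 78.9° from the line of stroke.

3580

ω = 2π·19.9 = 125.2 rad/s
For an in-line slider-crank, x = r cosθ + √(L² − r² sin²θ), so v = −rω sinθ·[1 + r cosθ/√(L² − r² sin²θ)].
With r = 0.0278 m, L = 0.1135 m, θ = 78.9°: √(L² − r² sin²θ) = 0.11017 m.
v = −0.0278·125.2·0.98129·[1 + 0.0278·0.19252/0.11017] = -3.5803 m/s.
|v| = 3.5803 m/s = 3580.3 mm/s.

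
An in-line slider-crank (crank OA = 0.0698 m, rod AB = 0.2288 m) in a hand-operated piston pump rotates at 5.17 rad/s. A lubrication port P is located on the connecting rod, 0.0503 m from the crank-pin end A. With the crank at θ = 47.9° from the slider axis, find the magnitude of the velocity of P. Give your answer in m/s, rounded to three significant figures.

ω = 5.17 rad/s.  Crank-pin speed |V_A| = rω = 0.36087 m/s, perpendicular to OA.
Rod angle: sinφ = −(r/L) sinθ ⇒ φ = -13.083°; ω_rod = −rω cosθ/√(L²−r²sin²θ) = -1.0856 rad/s.
V_P = V_A + ω_rod × AP, with AP = 0.0503 m along the rod.
Components: V_Px = −rω sinθ − a·ω_rod·sinφ = -0.28011 m/s;  V_Py = rω cosθ + a·ω_rod·cosφ = +0.18875 m/s.
|V_P| = √(V_Px² + V_Py²) = 0.33777 m/s.

0.338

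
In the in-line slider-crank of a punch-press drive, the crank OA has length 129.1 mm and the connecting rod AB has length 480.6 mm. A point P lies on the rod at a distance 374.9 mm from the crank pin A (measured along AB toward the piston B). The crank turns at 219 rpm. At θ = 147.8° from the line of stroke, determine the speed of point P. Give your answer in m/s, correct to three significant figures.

1.41

ω = 22.93 rad/s.  Crank-pin speed |V_A| = rω = 2.9607 m/s, perpendicular to OA.
Rod angle: sinφ = −(r/L) sinθ ⇒ φ = -8.230°; ω_rod = −rω cosθ/√(L²−r²sin²θ) = +5.2672 rad/s.
V_P = V_A + ω_rod × AP, with AP = 0.3749 m along the rod.
Components: V_Px = −rω sinθ − a·ω_rod·sinφ = -1.295 m/s;  V_Py = rω cosθ + a·ω_rod·cosφ = -0.55101 m/s.
|V_P| = √(V_Px² + V_Py²) = 1.4074 m/s.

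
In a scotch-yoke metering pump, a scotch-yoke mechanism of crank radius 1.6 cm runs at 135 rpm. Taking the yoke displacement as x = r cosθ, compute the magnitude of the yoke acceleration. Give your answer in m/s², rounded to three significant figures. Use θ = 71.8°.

0.999

ω = 14.14 rad/s (from 135 rpm).
x = r cosθ ⇒ ẍ = −rω² cosθ (ω constant).
|a| = rω²|cosθ| = 0.016·(14.14)²·|cos 71.8°| = 0.99877 m/s².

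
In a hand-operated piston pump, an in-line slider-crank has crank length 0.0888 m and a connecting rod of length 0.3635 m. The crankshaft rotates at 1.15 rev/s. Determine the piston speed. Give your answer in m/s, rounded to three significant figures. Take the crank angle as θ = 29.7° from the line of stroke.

ω = 2π·1.15 = 7.226 rad/s
For an in-line slider-crank, x = r cosθ + √(L² − r² sin²θ), so v = −rω sinθ·[1 + r cosθ/√(L² − r² sin²θ)].
With r = 0.0888 m, L = 0.3635 m, θ = 29.7°: √(L² − r² sin²θ) = 0.36083 m.
v = −0.0888·7.226·0.49546·[1 + 0.0888·0.86863/0.36083] = -0.38586 m/s.
|v| = 0.38586 m/s.

0.386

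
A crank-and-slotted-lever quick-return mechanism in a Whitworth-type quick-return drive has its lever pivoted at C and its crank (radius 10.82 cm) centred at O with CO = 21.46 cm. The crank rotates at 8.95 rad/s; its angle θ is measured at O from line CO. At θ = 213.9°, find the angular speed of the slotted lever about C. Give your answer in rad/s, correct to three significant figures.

ω = 8.95 rad/s
Crank pin A relative to C: A = (d + r cosθ, r sinθ); lever angle φ = atan2(r sinθ, d + r cosθ).
Differentiating tanφ: φ̇ = rω(d cosθ + r)/(d² + r² + 2dr cosθ).
d² + r² + 2dr cosθ = |CA|² = 0.0192151 m²;  d cosθ + r = -0.069921 m.
|ω_lever| = |0.1082·8.95·-0.069921| / 0.0192151 = 3.5238 rad/s.

3.52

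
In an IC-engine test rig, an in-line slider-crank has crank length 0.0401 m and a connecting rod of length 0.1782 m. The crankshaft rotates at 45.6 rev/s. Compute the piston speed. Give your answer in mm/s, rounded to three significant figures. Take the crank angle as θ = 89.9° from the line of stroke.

11500

ω = 2π·45.6 = 286.5 rad/s
For an in-line slider-crank, x = r cosθ + √(L² − r² sin²θ), so v = −rω sinθ·[1 + r cosθ/√(L² − r² sin²θ)].
With r = 0.0401 m, L = 0.1782 m, θ = 89.9°: √(L² − r² sin²θ) = 0.17363 m.
v = −0.0401·286.5·1.00000·[1 + 0.0401·0.00175/0.17363] = -11.494 m/s.
|v| = 11.494 m/s = 11494 mm/s.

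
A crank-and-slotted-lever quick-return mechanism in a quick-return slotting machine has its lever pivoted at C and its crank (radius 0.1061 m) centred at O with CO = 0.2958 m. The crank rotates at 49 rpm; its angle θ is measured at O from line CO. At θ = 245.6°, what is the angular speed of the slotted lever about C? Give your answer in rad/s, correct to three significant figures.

0.120

ω = 5.131 rad/s (from 49 rpm).
Crank pin A relative to C: A = (d + r cosθ, r sinθ); lever angle φ = atan2(r sinθ, d + r cosθ).
Differentiating tanφ: φ̇ = rω(d cosθ + r)/(d² + r² + 2dr cosθ).
d² + r² + 2dr cosθ = |CA|² = 0.0728248 m²;  d cosθ + r = -0.016096 m.
|ω_lever| = |0.1061·5.131·-0.016096| / 0.0728248 = 0.12033 rad/s.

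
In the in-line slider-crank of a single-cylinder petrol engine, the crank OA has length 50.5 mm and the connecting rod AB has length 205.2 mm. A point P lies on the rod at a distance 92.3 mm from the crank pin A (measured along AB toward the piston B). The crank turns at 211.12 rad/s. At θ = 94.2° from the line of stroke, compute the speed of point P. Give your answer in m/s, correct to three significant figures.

ω = 211.1 rad/s.  Crank-pin speed |V_A| = rω = 10.662 m/s, perpendicular to OA.
Rod angle: sinφ = −(r/L) sinθ ⇒ φ = -14.208°; ω_rod = −rω cosθ/√(L²−r²sin²θ) = +3.9253 rad/s.
V_P = V_A + ω_rod × AP, with AP = 0.0923 m along the rod.
Components: V_Px = −rω sinθ − a·ω_rod·sinφ = -10.544 m/s;  V_Py = rω cosθ + a·ω_rod·cosφ = -0.42961 m/s.
|V_P| = √(V_Px² + V_Py²) = 10.553 m/s.

10.6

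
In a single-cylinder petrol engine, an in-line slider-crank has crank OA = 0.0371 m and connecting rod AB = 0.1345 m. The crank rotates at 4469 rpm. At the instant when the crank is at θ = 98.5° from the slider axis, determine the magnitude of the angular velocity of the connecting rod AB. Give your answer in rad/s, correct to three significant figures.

19.8

ω = 468 rad/s (converted from 4469 rpm).
The rod makes angle φ with the slider axis where L sinφ = r sinθ; differentiating, L cosφ·φ̇ = r ω cosθ.
L cosφ = √(L² − r² sin²θ) = 0.1294 m.
|ω_rod| = r ω |cosθ| / √(L² − r² sin²θ) = 0.0371·468·0.14781/0.1294 = 19.833 rad/s.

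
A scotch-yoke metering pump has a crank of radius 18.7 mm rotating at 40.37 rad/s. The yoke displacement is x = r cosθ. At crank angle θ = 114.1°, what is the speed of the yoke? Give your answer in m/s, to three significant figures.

0.689

ω = 40.37 rad/s
x = r cosθ ⇒ ẋ = −rω sinθ.
|v| = rω|sinθ| = 0.0187·40.37·|sin 114.1°| = 0.68912 m/s.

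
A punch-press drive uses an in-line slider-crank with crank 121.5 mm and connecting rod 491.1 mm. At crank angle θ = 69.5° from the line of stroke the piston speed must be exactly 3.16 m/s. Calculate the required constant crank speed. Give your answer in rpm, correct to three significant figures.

243

For an in-line slider-crank, |v_piston| = rω|sinθ|·[1 + r cosθ/√(L² − r² sin²θ)].
With r = 0.1215 m, L = 0.4911 m, θ = 69.5°: the bracketed kinematic factor |dx/dθ| = 0.12394 m.
ω = v/|dx/dθ| = 3.16/0.12394 = 25.496 rad/s.
N = 60ω/(2π) = 243.47 rpm.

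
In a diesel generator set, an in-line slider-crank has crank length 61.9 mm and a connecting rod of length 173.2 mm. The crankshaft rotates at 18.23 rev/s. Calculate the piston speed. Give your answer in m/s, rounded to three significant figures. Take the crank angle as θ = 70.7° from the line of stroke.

7.53

ω = 2π·18.2 = 114.5 rad/s
For an in-line slider-crank, x = r cosθ + √(L² − r² sin²θ), so v = −rω sinθ·[1 + r cosθ/√(L² − r² sin²θ)].
With r = 0.0619 m, L = 0.1732 m, θ = 70.7°: √(L² − r² sin²θ) = 0.16305 m.
v = −0.0619·114.5·0.94380·[1 + 0.0619·0.33051/0.16305] = -7.5314 m/s.
|v| = 7.5314 m/s.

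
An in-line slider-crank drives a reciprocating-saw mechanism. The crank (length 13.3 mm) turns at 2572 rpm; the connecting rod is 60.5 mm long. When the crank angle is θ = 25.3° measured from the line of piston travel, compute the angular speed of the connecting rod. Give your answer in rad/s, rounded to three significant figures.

53.8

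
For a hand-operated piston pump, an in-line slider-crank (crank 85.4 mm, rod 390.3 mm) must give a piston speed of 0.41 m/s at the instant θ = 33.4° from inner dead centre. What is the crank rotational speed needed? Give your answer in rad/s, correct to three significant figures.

7.37

For an in-line slider-crank, |v_piston| = rω|sinθ|·[1 + r cosθ/√(L² − r² sin²θ)].
With r = 0.0854 m, L = 0.3903 m, θ = 33.4°: the bracketed kinematic factor |dx/dθ| = 0.055662 m.
ω = v/|dx/dθ| = 0.41/0.055662 = 7.3659 rad/s.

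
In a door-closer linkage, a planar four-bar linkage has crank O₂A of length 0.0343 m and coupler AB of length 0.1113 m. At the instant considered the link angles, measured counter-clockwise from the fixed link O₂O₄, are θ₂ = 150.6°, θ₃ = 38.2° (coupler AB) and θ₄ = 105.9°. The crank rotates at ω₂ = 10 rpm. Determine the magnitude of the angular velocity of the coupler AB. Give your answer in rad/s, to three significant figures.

0.245

ω₂ = 1.047 rad/s (from 10 rpm).
Differentiating the loop-closure r₂e^{iθ₂}+r₃e^{iθ₃}=r₁+r₄e^{iθ₄} gives r₂ω₂e^{iθ₂}+r₃ω₃e^{iθ₃}=r₄ω₄e^{iθ₄}.
Eliminating the other unknown: ω₃ = r₂ω₂ sin(θ₄−θ₂) / [r₃ sin(θ₃−θ₄)].
Numerator sine = -0.70339; denominator sine = -0.92521.
Result = 0.0343·1.047·(-0.70339) / (0.1113·(-0.92521)) = +0.24535 rad/s; magnitude 0.24535 rad/s.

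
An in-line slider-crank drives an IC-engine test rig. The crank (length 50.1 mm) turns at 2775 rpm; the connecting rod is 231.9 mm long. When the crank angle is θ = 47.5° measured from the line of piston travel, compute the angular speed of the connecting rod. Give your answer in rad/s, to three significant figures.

43.0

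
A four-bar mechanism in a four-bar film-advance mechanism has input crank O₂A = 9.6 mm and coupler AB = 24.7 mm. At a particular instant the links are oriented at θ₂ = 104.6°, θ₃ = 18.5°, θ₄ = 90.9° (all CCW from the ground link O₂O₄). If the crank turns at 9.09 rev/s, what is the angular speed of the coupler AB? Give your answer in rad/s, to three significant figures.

ω₂ = 57.11 rad/s (from 9.09 rev/s).
Differentiating the loop-closure r₂e^{iθ₂}+r₃e^{iθ₃}=r₁+r₄e^{iθ₄} gives r₂ω₂e^{iθ₂}+r₃ω₃e^{iθ₃}=r₄ω₄e^{iθ₄}.
Eliminating the other unknown: ω₃ = r₂ω₂ sin(θ₄−θ₂) / [r₃ sin(θ₃−θ₄)].
Numerator sine = -0.23684; denominator sine = -0.95319.
Result = 0.0096·57.11·(-0.23684) / (0.0247·(-0.95319)) = +5.5156 rad/s; magnitude 5.5156 rad/s.

5.52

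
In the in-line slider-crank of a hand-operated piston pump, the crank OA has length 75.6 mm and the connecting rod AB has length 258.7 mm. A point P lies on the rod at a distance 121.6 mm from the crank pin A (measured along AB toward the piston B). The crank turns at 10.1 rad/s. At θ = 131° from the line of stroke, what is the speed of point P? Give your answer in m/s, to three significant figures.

0.587

ω = 10.1 rad/s.  Crank-pin speed |V_A| = rω = 0.76356 m/s, perpendicular to OA.
Rod angle: sinφ = −(r/L) sinθ ⇒ φ = -12.741°; ω_rod = −rω cosθ/√(L²−r²sin²θ) = +1.9853 rad/s.
V_P = V_A + ω_rod × AP, with AP = 0.1216 m along the rod.
Components: V_Px = −rω sinθ − a·ω_rod·sinφ = -0.52302 m/s;  V_Py = rω cosθ + a·ω_rod·cosφ = -0.26548 m/s.
|V_P| = √(V_Px² + V_Py²) = 0.58654 m/s.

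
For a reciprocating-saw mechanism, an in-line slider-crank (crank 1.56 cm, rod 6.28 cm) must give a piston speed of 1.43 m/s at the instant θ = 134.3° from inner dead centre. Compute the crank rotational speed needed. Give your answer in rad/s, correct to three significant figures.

For an in-line slider-crank, |v_piston| = rω|sinθ|·[1 + r cosθ/√(L² − r² sin²θ)].
With r = 0.0156 m, L = 0.0628 m, θ = 134.3°: the bracketed kinematic factor |dx/dθ| = 0.0091964 m.
ω = v/|dx/dθ| = 1.43/0.0091964 = 155.49 rad/s.

155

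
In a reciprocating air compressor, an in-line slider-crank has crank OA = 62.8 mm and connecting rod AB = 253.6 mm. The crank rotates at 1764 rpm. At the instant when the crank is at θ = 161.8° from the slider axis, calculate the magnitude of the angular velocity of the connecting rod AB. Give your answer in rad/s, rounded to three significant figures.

ω = 184.7 rad/s (converted from 1764 rpm).
The rod makes angle φ with the slider axis where L sinφ = r sinθ; differentiating, L cosφ·φ̇ = r ω cosθ.
L cosφ = √(L² − r² sin²θ) = 0.25284 m.
|ω_rod| = r ω |cosθ| / √(L² − r² sin²θ) = 0.0628·184.7·0.94997/0.25284 = 43.586 rad/s.

43.6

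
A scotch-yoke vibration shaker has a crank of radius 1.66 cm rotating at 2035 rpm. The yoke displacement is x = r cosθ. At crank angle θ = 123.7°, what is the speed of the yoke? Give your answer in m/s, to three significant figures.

ω = 213.1 rad/s (from 2035 rpm).
x = r cosθ ⇒ ẋ = −rω sinθ.
|v| = rω|sinθ| = 0.0166·213.1·|sin 123.7°| = 2.9431 m/s.

2.94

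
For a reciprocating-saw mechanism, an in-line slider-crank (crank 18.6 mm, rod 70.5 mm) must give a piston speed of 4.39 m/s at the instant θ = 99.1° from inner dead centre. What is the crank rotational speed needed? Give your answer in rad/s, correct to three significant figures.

For an in-line slider-crank, |v_piston| = rω|sinθ|·[1 + r cosθ/√(L² − r² sin²θ)].
With r = 0.0186 m, L = 0.0705 m, θ = 99.1°: the bracketed kinematic factor |dx/dθ| = 0.017572 m.
ω = v/|dx/dθ| = 4.39/0.017572 = 249.83 rad/s.

250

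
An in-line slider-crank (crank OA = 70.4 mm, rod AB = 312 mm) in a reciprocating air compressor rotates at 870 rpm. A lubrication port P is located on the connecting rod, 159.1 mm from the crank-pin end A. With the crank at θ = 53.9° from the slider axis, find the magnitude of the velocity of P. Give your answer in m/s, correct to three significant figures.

ω = 91.11 rad/s.  Crank-pin speed |V_A| = rω = 6.4139 m/s, perpendicular to OA.
Rod angle: sinφ = −(r/L) sinθ ⇒ φ = -10.505°; ω_rod = −rω cosθ/√(L²−r²sin²θ) = -12.319 rad/s.
V_P = V_A + ω_rod × AP, with AP = 0.1591 m along the rod.
Components: V_Px = −rω sinθ − a·ω_rod·sinφ = -5.5397 m/s;  V_Py = rω cosθ + a·ω_rod·cosφ = +1.852 m/s.
|V_P| = √(V_Px² + V_Py²) = 5.841 m/s.

5.84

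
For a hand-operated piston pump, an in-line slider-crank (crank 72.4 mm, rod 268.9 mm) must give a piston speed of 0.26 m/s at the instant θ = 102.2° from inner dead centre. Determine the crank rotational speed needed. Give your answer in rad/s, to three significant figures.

For an in-line slider-crank, |v_piston| = rω|sinθ|·[1 + r cosθ/√(L² − r² sin²θ)].
With r = 0.0724 m, L = 0.2689 m, θ = 102.2°: the bracketed kinematic factor |dx/dθ| = 0.066591 m.
ω = v/|dx/dθ| = 0.26/0.066591 = 3.9044 rad/s.

3.90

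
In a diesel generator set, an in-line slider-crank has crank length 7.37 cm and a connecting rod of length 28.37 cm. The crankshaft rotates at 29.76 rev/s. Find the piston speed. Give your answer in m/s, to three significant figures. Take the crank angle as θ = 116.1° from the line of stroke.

ω = 2π·29.8 = 187 rad/s
For an in-line slider-crank, x = r cosθ + √(L² − r² sin²θ), so v = −rω sinθ·[1 + r cosθ/√(L² − r² sin²θ)].
With r = 0.0737 m, L = 0.2837 m, θ = 116.1°: √(L² − r² sin²θ) = 0.27587 m.
v = −0.0737·187·0.89803·[1 + 0.0737·-0.43994/0.27587] = -10.921 m/s.
|v| = 10.921 m/s.

10.9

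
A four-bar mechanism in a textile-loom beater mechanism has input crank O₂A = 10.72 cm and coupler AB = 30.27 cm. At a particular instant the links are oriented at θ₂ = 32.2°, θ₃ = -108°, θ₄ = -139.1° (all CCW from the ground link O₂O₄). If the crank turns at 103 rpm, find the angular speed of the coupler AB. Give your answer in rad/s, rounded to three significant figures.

1.12

ω₂ = 10.79 rad/s (from 103 rpm).
Differentiating the loop-closure r₂e^{iθ₂}+r₃e^{iθ₃}=r₁+r₄e^{iθ₄} gives r₂ω₂e^{iθ₂}+r₃ω₃e^{iθ₃}=r₄ω₄e^{iθ₄}.
Eliminating the other unknown: ω₃ = r₂ω₂ sin(θ₄−θ₂) / [r₃ sin(θ₃−θ₄)].
Numerator sine = -0.15126; denominator sine = +0.51653.
Result = 0.1072·10.79·(-0.15126) / (0.3027·(+0.51653)) = -1.1186 rad/s; magnitude 1.1186 rad/s.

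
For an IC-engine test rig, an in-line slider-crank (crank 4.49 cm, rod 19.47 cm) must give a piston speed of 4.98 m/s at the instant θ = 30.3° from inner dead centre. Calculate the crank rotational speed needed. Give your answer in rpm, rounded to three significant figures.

For an in-line slider-crank, |v_piston| = rω|sinθ|·[1 + r cosθ/√(L² − r² sin²θ)].
With r = 0.0449 m, L = 0.1947 m, θ = 30.3°: the bracketed kinematic factor |dx/dθ| = 0.027195 m.
ω = v/|dx/dθ| = 4.98/0.027195 = 183.12 rad/s.
N = 60ω/(2π) = 1748.7 rpm.

1750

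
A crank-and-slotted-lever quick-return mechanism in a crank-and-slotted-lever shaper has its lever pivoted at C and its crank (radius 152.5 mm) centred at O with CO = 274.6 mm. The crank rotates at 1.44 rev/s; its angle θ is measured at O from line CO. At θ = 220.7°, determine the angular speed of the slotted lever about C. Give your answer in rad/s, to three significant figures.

2.18

ω = 9.048 rad/s (from 1.44 rev/s).
Crank pin A relative to C: A = (d + r cosθ, r sinθ); lever angle φ = atan2(r sinθ, d + r cosθ).
Differentiating tanφ: φ̇ = rω(d cosθ + r)/(d² + r² + 2dr cosθ).
d² + r² + 2dr cosθ = |CA|² = 0.0351654 m²;  d cosθ + r = -0.055684 m.
|ω_lever| = |0.1525·9.048·-0.055684| / 0.0351654 = 2.1849 rad/s.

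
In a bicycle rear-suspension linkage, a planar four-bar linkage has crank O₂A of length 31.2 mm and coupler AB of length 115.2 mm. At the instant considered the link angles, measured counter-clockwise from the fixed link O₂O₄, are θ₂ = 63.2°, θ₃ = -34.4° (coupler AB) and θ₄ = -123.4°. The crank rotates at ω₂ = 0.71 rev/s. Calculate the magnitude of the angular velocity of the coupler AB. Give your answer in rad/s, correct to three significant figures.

0.139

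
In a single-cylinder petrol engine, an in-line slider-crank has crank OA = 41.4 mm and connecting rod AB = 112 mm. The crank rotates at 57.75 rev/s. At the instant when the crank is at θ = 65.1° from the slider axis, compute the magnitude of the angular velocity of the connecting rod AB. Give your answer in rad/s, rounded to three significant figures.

59.9

ω = 362.9 rad/s (converted from 57.75 rev/s).
The rod makes angle φ with the slider axis where L sinφ = r sinθ; differentiating, L cosφ·φ̇ = r ω cosθ.
L cosφ = √(L² − r² sin²θ) = 0.10552 m.
|ω_rod| = r ω |cosθ| / √(L² − r² sin²θ) = 0.0414·362.9·0.42104/0.10552 = 59.942 rad/s.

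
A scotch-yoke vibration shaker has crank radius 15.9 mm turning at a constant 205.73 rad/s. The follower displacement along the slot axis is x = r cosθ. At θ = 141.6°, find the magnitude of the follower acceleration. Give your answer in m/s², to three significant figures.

527

ω = 205.7 rad/s
x = r cosθ ⇒ ẍ = −rω² cosθ (ω constant).
|a| = rω²|cosθ| = 0.0159·(205.7)²·|cos 141.6°| = 527.4 m/s².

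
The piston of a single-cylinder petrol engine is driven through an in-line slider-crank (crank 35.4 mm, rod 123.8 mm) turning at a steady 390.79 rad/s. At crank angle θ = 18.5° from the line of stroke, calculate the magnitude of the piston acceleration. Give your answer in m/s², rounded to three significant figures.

6380

ω = 390.8 rad/s
x(θ) = r cosθ + √(L² − r² sin²θ); with ω constant, a = ω²·d²x/dθ².
d²x/dθ² = −r cosθ − r²(cos2θ)/√u − r⁴ sin²2θ/(4u^{3/2}),  u = L² − r² sin²θ = 0.0152003 m².
Substituting r = 0.0354 m, L = 0.1238 m, θ = 18.5°: d²x/dθ² = -0.041764 m.
a = ω²·d²x/dθ² = (390.8)²·(-0.041764) = -6378.1 m/s²;  |a| = 6378.1 m/s².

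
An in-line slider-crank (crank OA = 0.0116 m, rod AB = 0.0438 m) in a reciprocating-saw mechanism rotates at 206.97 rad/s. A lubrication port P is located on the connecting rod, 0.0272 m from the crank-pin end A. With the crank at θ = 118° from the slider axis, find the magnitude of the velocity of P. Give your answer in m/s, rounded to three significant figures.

ω = 207 rad/s.  Crank-pin speed |V_A| = rω = 2.4009 m/s, perpendicular to OA.
Rod angle: sinφ = −(r/L) sinθ ⇒ φ = -13.523°; ω_rod = −rω cosθ/√(L²−r²sin²θ) = +26.467 rad/s.
V_P = V_A + ω_rod × AP, with AP = 0.0272 m along the rod.
Components: V_Px = −rω sinθ − a·ω_rod·sinφ = -1.9515 m/s;  V_Py = rω cosθ + a·ω_rod·cosφ = -0.42718 m/s.
|V_P| = √(V_Px² + V_Py²) = 1.9977 m/s.

2.00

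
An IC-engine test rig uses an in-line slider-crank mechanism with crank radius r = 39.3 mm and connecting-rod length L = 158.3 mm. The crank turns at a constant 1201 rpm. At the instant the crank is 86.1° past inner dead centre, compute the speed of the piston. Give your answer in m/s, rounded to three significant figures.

5.02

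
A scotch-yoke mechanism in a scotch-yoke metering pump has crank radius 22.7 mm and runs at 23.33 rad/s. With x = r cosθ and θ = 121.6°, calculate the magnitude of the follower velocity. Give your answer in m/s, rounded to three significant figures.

0.451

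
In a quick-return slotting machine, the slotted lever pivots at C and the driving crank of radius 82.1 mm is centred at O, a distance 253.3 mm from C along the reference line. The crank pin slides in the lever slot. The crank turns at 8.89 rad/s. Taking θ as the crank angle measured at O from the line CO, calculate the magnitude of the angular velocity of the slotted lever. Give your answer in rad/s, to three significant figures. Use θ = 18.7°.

2.13

ω = 8.89 rad/s
Crank pin A relative to C: A = (d + r cosθ, r sinθ); lever angle φ = atan2(r sinθ, d + r cosθ).
Differentiating tanφ: φ̇ = rω(d cosθ + r)/(d² + r² + 2dr cosθ).
d² + r² + 2dr cosθ = |CA|² = 0.110298 m²;  d cosθ + r = +0.32203 m.
|ω_lever| = |0.0821·8.89·+0.32203| / 0.110298 = 2.1309 rad/s.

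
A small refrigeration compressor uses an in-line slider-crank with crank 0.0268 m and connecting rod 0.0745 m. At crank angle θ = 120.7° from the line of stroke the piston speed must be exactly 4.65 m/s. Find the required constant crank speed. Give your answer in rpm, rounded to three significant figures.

For an in-line slider-crank, |v_piston| = rω|sinθ|·[1 + r cosθ/√(L² − r² sin²θ)].
With r = 0.0268 m, L = 0.0745 m, θ = 120.7°: the bracketed kinematic factor |dx/dθ| = 0.018594 m.
ω = v/|dx/dθ| = 4.65/0.018594 = 250.09 rad/s.
N = 60ω/(2π) = 2388.2 rpm.

2390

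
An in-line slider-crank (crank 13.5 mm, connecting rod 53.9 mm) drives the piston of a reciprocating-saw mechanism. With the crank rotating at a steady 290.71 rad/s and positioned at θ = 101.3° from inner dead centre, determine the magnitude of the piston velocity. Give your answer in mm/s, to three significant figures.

3650

ω = 290.7 rad/s
For an in-line slider-crank, x = r cosθ + √(L² − r² sin²θ), so v = −rω sinθ·[1 + r cosθ/√(L² − r² sin²θ)].
With r = 0.0135 m, L = 0.0539 m, θ = 101.3°: √(L² − r² sin²θ) = 0.052249 m.
v = −0.0135·290.7·0.98061·[1 + 0.0135·-0.19595/0.052249] = -3.6537 m/s.
|v| = 3.6537 m/s = 3653.7 mm/s.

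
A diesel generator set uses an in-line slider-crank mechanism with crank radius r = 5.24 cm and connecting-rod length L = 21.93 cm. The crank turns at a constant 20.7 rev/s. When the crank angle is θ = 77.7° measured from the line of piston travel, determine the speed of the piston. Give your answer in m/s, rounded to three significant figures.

7.01

ω = 2π·20.7 = 130.1 rad/s
For an in-line slider-crank, x = r cosθ + √(L² − r² sin²θ), so v = −rω sinθ·[1 + r cosθ/√(L² − r² sin²θ)].
With r = 0.0524 m, L = 0.2193 m, θ = 77.7°: √(L² − r² sin²θ) = 0.21324 m.
v = −0.0524·130.1·0.97705·[1 + 0.0524·0.21303/0.21324] = -7.0074 m/s.
|v| = 7.0074 m/s.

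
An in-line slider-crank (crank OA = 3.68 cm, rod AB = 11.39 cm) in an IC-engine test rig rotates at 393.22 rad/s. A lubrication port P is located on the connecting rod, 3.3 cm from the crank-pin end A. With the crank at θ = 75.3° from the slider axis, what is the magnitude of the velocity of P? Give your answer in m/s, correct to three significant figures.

ω = 393.2 rad/s.  Crank-pin speed |V_A| = rω = 14.47 m/s, perpendicular to OA.
Rod angle: sinφ = −(r/L) sinθ ⇒ φ = -18.211°; ω_rod = −rω cosθ/√(L²−r²sin²θ) = -33.939 rad/s.
V_P = V_A + ω_rod × AP, with AP = 0.033 m along the rod.
Components: V_Px = −rω sinθ − a·ω_rod·sinφ = -14.347 m/s;  V_Py = rω cosθ + a·ω_rod·cosφ = +2.6081 m/s.
|V_P| = √(V_Px² + V_Py²) = 14.582 m/s.

14.6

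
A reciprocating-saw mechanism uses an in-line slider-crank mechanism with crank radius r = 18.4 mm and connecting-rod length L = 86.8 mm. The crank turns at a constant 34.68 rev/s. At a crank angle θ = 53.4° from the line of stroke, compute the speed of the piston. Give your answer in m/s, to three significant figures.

3.63

ω = 2π·34.7 = 217.9 rad/s
For an in-line slider-crank, x = r cosθ + √(L² − r² sin²θ), so v = −rω sinθ·[1 + r cosθ/√(L² − r² sin²θ)].
With r = 0.0184 m, L = 0.0868 m, θ = 53.4°: √(L² − r² sin²θ) = 0.085534 m.
v = −0.0184·217.9·0.80282·[1 + 0.0184·0.59622/0.085534] = -3.6316 m/s.
|v| = 3.6316 m/s.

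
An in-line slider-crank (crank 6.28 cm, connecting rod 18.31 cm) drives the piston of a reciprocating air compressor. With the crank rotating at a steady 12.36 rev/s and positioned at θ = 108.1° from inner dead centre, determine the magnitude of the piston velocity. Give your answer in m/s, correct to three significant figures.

4.11

ω = 2π·12.4 = 77.66 rad/s
For an in-line slider-crank, x = r cosθ + √(L² − r² sin²θ), so v = −rω sinθ·[1 + r cosθ/√(L² − r² sin²θ)].
With r = 0.0628 m, L = 0.1831 m, θ = 108.1°: √(L² − r² sin²θ) = 0.1731 m.
v = −0.0628·77.66·0.95052·[1 + 0.0628·-0.31068/0.1731] = -4.1132 m/s.
|v| = 4.1132 m/s.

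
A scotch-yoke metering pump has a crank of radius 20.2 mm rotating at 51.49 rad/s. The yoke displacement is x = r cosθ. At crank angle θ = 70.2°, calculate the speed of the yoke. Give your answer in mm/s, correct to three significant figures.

ω = 51.49 rad/s
x = r cosθ ⇒ ẋ = −rω sinθ.
|v| = rω|sinθ| = 0.0202·51.49·|sin 70.2°| = 0.97861 m/s = 978.61 mm/s.

979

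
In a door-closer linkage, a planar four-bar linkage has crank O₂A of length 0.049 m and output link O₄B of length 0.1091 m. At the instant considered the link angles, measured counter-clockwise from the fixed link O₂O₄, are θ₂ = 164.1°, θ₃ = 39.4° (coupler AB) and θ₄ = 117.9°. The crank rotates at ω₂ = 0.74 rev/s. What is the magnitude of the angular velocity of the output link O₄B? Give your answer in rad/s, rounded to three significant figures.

1.75

ω₂ = 4.65 rad/s (from 0.74 rev/s).
Differentiating the loop-closure r₂e^{iθ₂}+r₃e^{iθ₃}=r₁+r₄e^{iθ₄} gives r₂ω₂e^{iθ₂}+r₃ω₃e^{iθ₃}=r₄ω₄e^{iθ₄}.
Eliminating the other unknown: ω₄ = r₂ω₂ sin(θ₂−θ₃) / [r₄ sin(θ₄−θ₃)].
Numerator sine = +0.82214; denominator sine = +0.97992.
Result = 0.049·4.65·(+0.82214) / (0.1091·(+0.97992)) = +1.752 rad/s; magnitude 1.752 rad/s.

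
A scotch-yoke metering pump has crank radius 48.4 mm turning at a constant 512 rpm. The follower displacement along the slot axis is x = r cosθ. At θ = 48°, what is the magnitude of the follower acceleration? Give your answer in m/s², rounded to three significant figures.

ω = 53.62 rad/s (from 512 rpm).
x = r cosθ ⇒ ẍ = −rω² cosθ (ω constant).
|a| = rω²|cosθ| = 0.0484·(53.62)²·|cos 48°| = 93.101 m/s².

93.1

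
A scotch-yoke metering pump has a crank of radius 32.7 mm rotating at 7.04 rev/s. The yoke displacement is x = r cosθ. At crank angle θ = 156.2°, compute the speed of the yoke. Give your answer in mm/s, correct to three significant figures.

ω = 44.23 rad/s (from 7.04 rev/s).
x = r cosθ ⇒ ẋ = −rω sinθ.
|v| = rω|sinθ| = 0.0327·44.23·|sin 156.2°| = 0.5837 m/s = 583.7 mm/s.

584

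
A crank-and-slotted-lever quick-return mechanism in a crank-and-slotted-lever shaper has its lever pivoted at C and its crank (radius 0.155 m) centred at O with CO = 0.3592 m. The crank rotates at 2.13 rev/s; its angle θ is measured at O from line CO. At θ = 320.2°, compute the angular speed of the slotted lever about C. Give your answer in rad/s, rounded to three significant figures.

ω = 13.38 rad/s (from 2.13 rev/s).
Crank pin A relative to C: A = (d + r cosθ, r sinθ); lever angle φ = atan2(r sinθ, d + r cosθ).
Differentiating tanφ: φ̇ = rω(d cosθ + r)/(d² + r² + 2dr cosθ).
d² + r² + 2dr cosθ = |CA|² = 0.2386 m²;  d cosθ + r = +0.43097 m.
|ω_lever| = |0.155·13.38·+0.43097| / 0.2386 = 3.7468 rad/s.

3.75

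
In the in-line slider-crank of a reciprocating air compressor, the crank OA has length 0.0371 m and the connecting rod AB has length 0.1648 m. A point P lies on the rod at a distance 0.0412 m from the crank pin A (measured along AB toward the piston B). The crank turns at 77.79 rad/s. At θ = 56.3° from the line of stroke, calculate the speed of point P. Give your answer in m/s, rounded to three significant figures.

2.75

ω = 77.79 rad/s.  Crank-pin speed |V_A| = rω = 2.886 m/s, perpendicular to OA.
Rod angle: sinφ = −(r/L) sinθ ⇒ φ = -10.795°; ω_rod = −rω cosθ/√(L²−r²sin²θ) = -9.8916 rad/s.
V_P = V_A + ω_rod × AP, with AP = 0.0412 m along the rod.
Components: V_Px = −rω sinθ − a·ω_rod·sinφ = -2.4774 m/s;  V_Py = rω cosθ + a·ω_rod·cosφ = +1.201 m/s.
|V_P| = √(V_Px² + V_Py²) = 2.7531 m/s.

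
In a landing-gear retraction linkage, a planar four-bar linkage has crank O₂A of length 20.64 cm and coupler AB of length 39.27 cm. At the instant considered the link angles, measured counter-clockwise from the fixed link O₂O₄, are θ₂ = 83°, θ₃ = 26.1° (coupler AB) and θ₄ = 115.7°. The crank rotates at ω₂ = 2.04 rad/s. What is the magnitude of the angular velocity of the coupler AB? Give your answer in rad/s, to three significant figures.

ω₂ = 2.04 rad/s
Differentiating the loop-closure r₂e^{iθ₂}+r₃e^{iθ₃}=r₁+r₄e^{iθ₄} gives r₂ω₂e^{iθ₂}+r₃ω₃e^{iθ₃}=r₄ω₄e^{iθ₄}.
Eliminating the other unknown: ω₃ = r₂ω₂ sin(θ₄−θ₂) / [r₃ sin(θ₃−θ₄)].
Numerator sine = +0.54024; denominator sine = -0.99998.
Result = 0.2064·2.04·(+0.54024) / (0.3927·(-0.99998)) = -0.57926 rad/s; magnitude 0.57926 rad/s.

0.579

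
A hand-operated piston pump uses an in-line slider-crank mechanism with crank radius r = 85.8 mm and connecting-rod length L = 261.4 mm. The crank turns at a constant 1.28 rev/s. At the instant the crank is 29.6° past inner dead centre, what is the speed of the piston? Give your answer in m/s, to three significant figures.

ω = 2π·1.28 = 8.042 rad/s
For an in-line slider-crank, x = r cosθ + √(L² − r² sin²θ), so v = −rω sinθ·[1 + r cosθ/√(L² − r² sin²θ)].
With r = 0.0858 m, L = 0.2614 m, θ = 29.6°: √(L² − r² sin²θ) = 0.25794 m.
v = −0.0858·8.042·0.49394·[1 + 0.0858·0.86949/0.25794] = -0.43942 m/s.
|v| = 0.43942 m/s.

0.439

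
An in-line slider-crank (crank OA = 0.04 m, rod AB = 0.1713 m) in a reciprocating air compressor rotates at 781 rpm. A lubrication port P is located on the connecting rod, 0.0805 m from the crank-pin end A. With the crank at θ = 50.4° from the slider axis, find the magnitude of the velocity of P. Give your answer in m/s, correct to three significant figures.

2.92

ω = 81.79 rad/s.  Crank-pin speed |V_A| = rω = 3.2714 m/s, perpendicular to OA.
Rod angle: sinφ = −(r/L) sinθ ⇒ φ = -10.365°; ω_rod = −rω cosθ/√(L²−r²sin²θ) = -12.375 rad/s.
V_P = V_A + ω_rod × AP, with AP = 0.0805 m along the rod.
Components: V_Px = −rω sinθ − a·ω_rod·sinφ = -2.6999 m/s;  V_Py = rω cosθ + a·ω_rod·cosφ = +1.1053 m/s.
|V_P| = √(V_Px² + V_Py²) = 2.9174 m/s.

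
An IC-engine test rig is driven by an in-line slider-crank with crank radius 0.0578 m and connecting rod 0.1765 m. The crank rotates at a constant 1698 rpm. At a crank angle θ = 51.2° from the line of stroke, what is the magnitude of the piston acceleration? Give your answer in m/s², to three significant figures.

1030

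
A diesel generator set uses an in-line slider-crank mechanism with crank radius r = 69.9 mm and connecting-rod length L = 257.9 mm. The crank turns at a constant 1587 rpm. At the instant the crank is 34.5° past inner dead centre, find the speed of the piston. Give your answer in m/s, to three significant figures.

8.07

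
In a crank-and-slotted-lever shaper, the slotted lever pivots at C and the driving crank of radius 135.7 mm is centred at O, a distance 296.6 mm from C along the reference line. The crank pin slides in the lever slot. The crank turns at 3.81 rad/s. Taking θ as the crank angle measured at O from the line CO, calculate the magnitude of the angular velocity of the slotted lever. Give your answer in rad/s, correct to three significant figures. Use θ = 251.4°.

0.263

ω = 3.81 rad/s
Crank pin A relative to C: A = (d + r cosθ, r sinθ); lever angle φ = atan2(r sinθ, d + r cosθ).
Differentiating tanφ: φ̇ = rω(d cosθ + r)/(d² + r² + 2dr cosθ).
d² + r² + 2dr cosθ = |CA|² = 0.0807107 m²;  d cosθ + r = +0.041097 m.
|ω_lever| = |0.1357·3.81·+0.041097| / 0.0807107 = 0.26326 rad/s.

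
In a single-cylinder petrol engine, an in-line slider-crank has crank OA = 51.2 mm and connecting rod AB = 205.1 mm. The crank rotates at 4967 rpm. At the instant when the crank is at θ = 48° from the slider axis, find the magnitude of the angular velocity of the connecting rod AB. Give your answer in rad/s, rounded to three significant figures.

ω = 520.1 rad/s (converted from 4967 rpm).
The rod makes angle φ with the slider axis where L sinφ = r sinθ; differentiating, L cosφ·φ̇ = r ω cosθ.
L cosφ = √(L² − r² sin²θ) = 0.20154 m.
|ω_rod| = r ω |cosθ| / √(L² − r² sin²θ) = 0.0512·520.1·0.66913/0.20154 = 88.418 rad/s.

88.4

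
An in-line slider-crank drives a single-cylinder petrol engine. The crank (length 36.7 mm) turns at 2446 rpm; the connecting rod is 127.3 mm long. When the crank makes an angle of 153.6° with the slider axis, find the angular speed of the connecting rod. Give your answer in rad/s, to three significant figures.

ω = 256.1 rad/s (converted from 2446 rpm).
The rod makes angle φ with the slider axis where L sinφ = r sinθ; differentiating, L cosφ·φ̇ = r ω cosθ.
L cosφ = √(L² − r² sin²θ) = 0.12625 m.
|ω_rod| = r ω |cosθ| / √(L² − r² sin²θ) = 0.0367·256.1·0.89571/0.12625 = 66.694 rad/s.

66.7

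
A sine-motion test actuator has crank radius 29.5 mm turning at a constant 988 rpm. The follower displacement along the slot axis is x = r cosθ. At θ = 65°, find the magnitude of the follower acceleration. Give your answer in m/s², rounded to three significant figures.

ω = 103.5 rad/s (from 988 rpm).
x = r cosθ ⇒ ẍ = −rω² cosθ (ω constant).
|a| = rω²|cosθ| = 0.0295·(103.5)²·|cos 65°| = 133.46 m/s².

133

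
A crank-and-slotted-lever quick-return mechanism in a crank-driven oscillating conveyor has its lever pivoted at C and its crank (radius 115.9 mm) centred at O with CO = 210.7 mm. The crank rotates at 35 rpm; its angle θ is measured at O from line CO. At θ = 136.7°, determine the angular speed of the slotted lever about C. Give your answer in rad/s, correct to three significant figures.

0.714

ω = 3.665 rad/s (from 35 rpm).
Crank pin A relative to C: A = (d + r cosθ, r sinθ); lever angle φ = atan2(r sinθ, d + r cosθ).
Differentiating tanφ: φ̇ = rω(d cosθ + r)/(d² + r² + 2dr cosθ).
d² + r² + 2dr cosθ = |CA|² = 0.0222827 m²;  d cosθ + r = -0.037442 m.
|ω_lever| = |0.1159·3.665·-0.037442| / 0.0222827 = 0.71379 rad/s.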